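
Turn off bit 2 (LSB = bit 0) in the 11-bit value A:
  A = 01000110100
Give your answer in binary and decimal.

Mask = ~(1 << 2) = 11111111011
Bit 2 of A is 1, so AND-ing with the mask clears it to 0.
  01000110100
& 11111111011
-------------
  01000110000

Answer: 01000110000 (560)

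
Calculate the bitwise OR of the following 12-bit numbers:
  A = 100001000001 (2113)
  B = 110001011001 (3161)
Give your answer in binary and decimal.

Apply | to each column (1 where either bit is 1):
  100001000001
| 110001011001
--------------
  110001011001

Answer: 110001011001 (3161)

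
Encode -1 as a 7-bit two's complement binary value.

1. Binary of +1:  0000001
2. Invert bits:     1111110
3. Add 1:           1111111

Answer: 1111111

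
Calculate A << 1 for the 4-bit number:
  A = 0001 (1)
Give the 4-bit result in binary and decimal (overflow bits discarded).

Shift left by 1: drop the top 1 bit(s), append 1 zero(s) on the right.
  0001  ->  discard [0], keep [001], append 0
= 0010

Answer: 0010 (2)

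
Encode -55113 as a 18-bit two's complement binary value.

1. Binary of +55113:  001101011101001001
2. Invert bits:     110010100010110110
3. Add 1:           110010100010110111

Answer: 110010100010110111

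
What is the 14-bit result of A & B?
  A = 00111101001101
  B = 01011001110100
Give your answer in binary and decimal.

Apply & to each column (1 only where both bits are 1):
  00111101001101
& 01011001110100
----------------
  00011001000100

Answer: 00011001000100 (1604)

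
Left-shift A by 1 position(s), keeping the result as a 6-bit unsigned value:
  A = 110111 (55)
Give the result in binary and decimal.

Shift left by 1: drop the top 1 bit(s), append 1 zero(s) on the right.
  110111  ->  discard [1], keep [10111], append 0
= 101110

Answer: 101110 (46)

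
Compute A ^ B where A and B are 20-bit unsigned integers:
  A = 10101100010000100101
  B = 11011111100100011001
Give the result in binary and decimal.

Apply ^ to each column (1 where bits differ):
  10101100010000100101
^ 11011111100100011001
----------------------
  01110011110100111100

Answer: 01110011110100111100 (474428)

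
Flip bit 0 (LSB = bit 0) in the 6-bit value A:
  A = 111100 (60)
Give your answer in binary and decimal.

Mask = 1 << 0 = 000001
Bit 0 of A is 0; XOR with the mask flips it to 1.
  111100
^ 000001
--------
  111101

Answer: 111101 (61)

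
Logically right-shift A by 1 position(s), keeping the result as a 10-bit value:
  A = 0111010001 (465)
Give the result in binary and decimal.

Logical shift right by 1: drop the bottom 1 bit(s), prepend 1 zero(s) on the left.
  0111010001  ->  keep [011101000], discard [1], prepend 0
= 0011101000

Answer: 0011101000 (232)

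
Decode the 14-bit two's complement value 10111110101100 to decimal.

MSB is 1, so the value is negative. Find the magnitude:
1. Invert bits:  01000001010011
2. Add 1:        01000001010100  = 4180
3. Apply sign:   -4180

Answer: -4180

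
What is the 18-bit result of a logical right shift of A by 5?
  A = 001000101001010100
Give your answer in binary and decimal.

Logical shift right by 5: drop the bottom 5 bit(s), prepend 5 zero(s) on the left.
  001000101001010100  ->  keep [0010001010010], discard [10100], prepend 00000
= 000000010001010010

Answer: 000000010001010010 (1106)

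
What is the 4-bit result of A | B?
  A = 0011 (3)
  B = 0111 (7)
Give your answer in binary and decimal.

Apply | to each column (1 where either bit is 1):
  0011
| 0111
------
  0111

Answer: 0111 (7)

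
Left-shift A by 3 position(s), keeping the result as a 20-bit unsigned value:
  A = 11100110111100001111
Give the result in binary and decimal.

Shift left by 3: drop the top 3 bit(s), append 3 zero(s) on the right.
  11100110111100001111  ->  discard [111], keep [00110111100001111], append 000
= 00110111100001111000

Answer: 00110111100001111000 (227448)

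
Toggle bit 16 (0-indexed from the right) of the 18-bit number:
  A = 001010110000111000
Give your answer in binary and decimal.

Mask = 1 << 16 = 010000000000000000
Bit 16 of A is 0; XOR with the mask flips it to 1.
  001010110000111000
^ 010000000000000000
--------------------
  011010110000111000

Answer: 011010110000111000 (109624)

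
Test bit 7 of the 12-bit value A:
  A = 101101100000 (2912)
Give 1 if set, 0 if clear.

Bit 7 is the 8th from the right.
  101101100000
      ^
That bit is 0.

Answer: 0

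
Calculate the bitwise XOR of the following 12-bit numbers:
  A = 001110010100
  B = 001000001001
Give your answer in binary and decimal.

Apply ^ to each column (1 where bits differ):
  001110010100
^ 001000001001
--------------
  000110011101

Answer: 000110011101 (413)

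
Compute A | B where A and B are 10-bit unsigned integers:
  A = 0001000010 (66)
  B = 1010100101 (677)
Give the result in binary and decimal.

Apply | to each column (1 where either bit is 1):
  0001000010
| 1010100101
------------
  1011100111

Answer: 1011100111 (743)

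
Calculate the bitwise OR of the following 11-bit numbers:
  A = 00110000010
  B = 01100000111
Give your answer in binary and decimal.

Apply | to each column (1 where either bit is 1):
  00110000010
| 01100000111
-------------
  01110000111

Answer: 01110000111 (903)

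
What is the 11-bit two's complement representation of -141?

1. Binary of +141:  00010001101
2. Invert bits:     11101110010
3. Add 1:           11101110011

Answer: 11101110011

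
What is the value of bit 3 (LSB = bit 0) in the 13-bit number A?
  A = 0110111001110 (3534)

Bit 3 is the 4th from the right.
  0110111001110
           ^
That bit is 1.

Answer: 1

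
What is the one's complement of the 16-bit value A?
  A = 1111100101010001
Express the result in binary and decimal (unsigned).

Flip each bit (0->1, 1->0):
  1111100101010001
  0000011010101110

Answer: 0000011010101110 (1710)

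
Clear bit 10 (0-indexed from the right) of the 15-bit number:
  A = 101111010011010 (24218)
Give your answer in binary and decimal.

Mask = ~(1 << 10) = 111101111111111
Bit 10 of A is 1, so AND-ing with the mask clears it to 0.
  101111010011010
& 111101111111111
-----------------
  101101010011010

Answer: 101101010011010 (23194)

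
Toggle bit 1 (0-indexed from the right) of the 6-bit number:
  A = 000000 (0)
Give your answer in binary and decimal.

Mask = 1 << 1 = 000010
Bit 1 of A is 0; XOR with the mask flips it to 1.
  000000
^ 000010
--------
  000010

Answer: 000010 (2)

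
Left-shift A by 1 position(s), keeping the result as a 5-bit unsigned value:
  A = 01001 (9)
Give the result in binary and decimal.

Shift left by 1: drop the top 1 bit(s), append 1 zero(s) on the right.
  01001  ->  discard [0], keep [1001], append 0
= 10010

Answer: 10010 (18)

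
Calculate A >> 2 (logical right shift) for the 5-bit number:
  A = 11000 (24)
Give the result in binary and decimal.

Logical shift right by 2: drop the bottom 2 bit(s), prepend 2 zero(s) on the left.
  11000  ->  keep [110], discard [00], prepend 00
= 00110

Answer: 00110 (6)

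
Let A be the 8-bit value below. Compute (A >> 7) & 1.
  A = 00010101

Bit 7 is the 8th from the right.
  00010101
  ^
That bit is 0.

Answer: 0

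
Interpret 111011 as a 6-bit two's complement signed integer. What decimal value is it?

MSB is 1, so the value is negative. Find the magnitude:
1. Invert bits:  000100
2. Add 1:        000101  = 5
3. Apply sign:   -5

Answer: -5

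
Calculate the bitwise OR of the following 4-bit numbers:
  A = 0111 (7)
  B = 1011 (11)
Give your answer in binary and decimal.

Apply | to each column (1 where either bit is 1):
  0111
| 1011
------
  1111

Answer: 1111 (15)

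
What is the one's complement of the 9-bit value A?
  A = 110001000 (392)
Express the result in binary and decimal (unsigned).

Flip each bit (0->1, 1->0):
  110001000
  001110111

Answer: 001110111 (119)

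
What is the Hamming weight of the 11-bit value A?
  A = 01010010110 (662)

01010010110
1-bits at positions (from bit 0 = LSB): 1, 2, 4, 7, 9
Count = 5

Answer: 5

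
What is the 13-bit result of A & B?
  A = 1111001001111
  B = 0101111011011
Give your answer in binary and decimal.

Apply & to each column (1 only where both bits are 1):
  1111001001111
& 0101111011011
---------------
  0101001001011

Answer: 0101001001011 (2635)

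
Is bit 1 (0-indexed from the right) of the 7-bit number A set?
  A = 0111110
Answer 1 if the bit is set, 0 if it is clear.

Bit 1 is the 2nd from the right.
  0111110
       ^
That bit is 1.

Answer: 1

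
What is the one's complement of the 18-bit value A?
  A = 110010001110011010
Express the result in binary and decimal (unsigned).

Flip each bit (0->1, 1->0):
  110010001110011010
  001101110001100101

Answer: 001101110001100101 (56421)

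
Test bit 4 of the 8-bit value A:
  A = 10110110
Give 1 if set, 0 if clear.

Bit 4 is the 5th from the right.
  10110110
     ^
That bit is 1.

Answer: 1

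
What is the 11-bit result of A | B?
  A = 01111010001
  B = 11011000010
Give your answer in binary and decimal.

Apply | to each column (1 where either bit is 1):
  01111010001
| 11011000010
-------------
  11111010011

Answer: 11111010011 (2003)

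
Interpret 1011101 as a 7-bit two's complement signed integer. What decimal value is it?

MSB is 1, so the value is negative. Find the magnitude:
1. Invert bits:  0100010
2. Add 1:        0100011  = 35
3. Apply sign:   -35

Answer: -35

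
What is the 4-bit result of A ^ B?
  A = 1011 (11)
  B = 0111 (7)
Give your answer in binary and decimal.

Apply ^ to each column (1 where bits differ):
  1011
^ 0111
------
  1100

Answer: 1100 (12)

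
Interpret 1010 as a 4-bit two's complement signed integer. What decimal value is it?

MSB is 1, so the value is negative. Find the magnitude:
1. Invert bits:  0101
2. Add 1:        0110  = 6
3. Apply sign:   -6

Answer: -6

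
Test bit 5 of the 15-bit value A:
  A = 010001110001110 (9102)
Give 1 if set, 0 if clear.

Bit 5 is the 6th from the right.
  010001110001110
           ^
That bit is 0.

Answer: 0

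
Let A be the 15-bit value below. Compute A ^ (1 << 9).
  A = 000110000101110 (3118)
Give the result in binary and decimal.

Mask = 1 << 9 = 000001000000000
Bit 9 of A is 0; XOR with the mask flips it to 1.
  000110000101110
^ 000001000000000
-----------------
  000111000101110

Answer: 000111000101110 (3630)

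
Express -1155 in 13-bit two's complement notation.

1. Binary of +1155:  0010010000011
2. Invert bits:     1101101111100
3. Add 1:           1101101111101

Answer: 1101101111101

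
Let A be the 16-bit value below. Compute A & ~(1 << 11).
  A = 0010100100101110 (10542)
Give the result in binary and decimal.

Mask = ~(1 << 11) = 1111011111111111
Bit 11 of A is 1, so AND-ing with the mask clears it to 0.
  0010100100101110
& 1111011111111111
------------------
  0010000100101110

Answer: 0010000100101110 (8494)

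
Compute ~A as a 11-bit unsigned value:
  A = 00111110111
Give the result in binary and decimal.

Flip each bit (0->1, 1->0):
  00111110111
  11000001000

Answer: 11000001000 (1544)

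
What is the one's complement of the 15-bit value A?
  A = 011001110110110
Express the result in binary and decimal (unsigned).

Flip each bit (0->1, 1->0):
  011001110110110
  100110001001001

Answer: 100110001001001 (19529)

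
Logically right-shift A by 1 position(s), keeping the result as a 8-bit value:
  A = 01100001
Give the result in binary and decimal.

Logical shift right by 1: drop the bottom 1 bit(s), prepend 1 zero(s) on the left.
  01100001  ->  keep [0110000], discard [1], prepend 0
= 00110000

Answer: 00110000 (48)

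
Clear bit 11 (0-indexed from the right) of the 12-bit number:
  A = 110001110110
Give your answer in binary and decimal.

Mask = ~(1 << 11) = 011111111111
Bit 11 of A is 1, so AND-ing with the mask clears it to 0.
  110001110110
& 011111111111
--------------
  010001110110

Answer: 010001110110 (1142)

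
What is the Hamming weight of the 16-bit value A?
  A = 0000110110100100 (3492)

0000110110100100
1-bits at positions (from bit 0 = LSB): 2, 5, 7, 8, 10, 11
Count = 6

Answer: 6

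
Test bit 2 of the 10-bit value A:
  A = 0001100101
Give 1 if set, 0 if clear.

Bit 2 is the 3rd from the right.
  0001100101
         ^
That bit is 1.

Answer: 1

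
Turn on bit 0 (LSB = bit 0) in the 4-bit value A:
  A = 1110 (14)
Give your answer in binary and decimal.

Mask = 1 << 0 = 0001
Bit 0 of A is 0, so OR-ing with the mask flips it to 1.
  1110
| 0001
------
  1111

Answer: 1111 (15)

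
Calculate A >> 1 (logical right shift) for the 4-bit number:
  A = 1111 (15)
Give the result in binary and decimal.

Logical shift right by 1: drop the bottom 1 bit(s), prepend 1 zero(s) on the left.
  1111  ->  keep [111], discard [1], prepend 0
= 0111

Answer: 0111 (7)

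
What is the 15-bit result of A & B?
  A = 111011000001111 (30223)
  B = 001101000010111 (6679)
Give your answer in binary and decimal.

Apply & to each column (1 only where both bits are 1):
  111011000001111
& 001101000010111
-----------------
  001001000000111

Answer: 001001000000111 (4615)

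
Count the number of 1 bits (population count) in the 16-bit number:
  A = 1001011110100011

1001011110100011
1-bits at positions (from bit 0 = LSB): 0, 1, 5, 7, 8, 9, 10, 12, 15
Count = 9

Answer: 9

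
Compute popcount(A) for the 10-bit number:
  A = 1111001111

1111001111
1-bits at positions (from bit 0 = LSB): 0, 1, 2, 3, 6, 7, 8, 9
Count = 8

Answer: 8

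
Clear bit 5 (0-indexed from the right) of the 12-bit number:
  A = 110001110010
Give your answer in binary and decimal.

Mask = ~(1 << 5) = 111111011111
Bit 5 of A is 1, so AND-ing with the mask clears it to 0.
  110001110010
& 111111011111
--------------
  110001010010

Answer: 110001010010 (3154)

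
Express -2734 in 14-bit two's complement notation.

1. Binary of +2734:  00101010101110
2. Invert bits:     11010101010001
3. Add 1:           11010101010010

Answer: 11010101010010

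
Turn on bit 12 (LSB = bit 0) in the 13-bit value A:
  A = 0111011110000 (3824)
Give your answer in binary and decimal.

Mask = 1 << 12 = 1000000000000
Bit 12 of A is 0, so OR-ing with the mask flips it to 1.
  0111011110000
| 1000000000000
---------------
  1111011110000

Answer: 1111011110000 (7920)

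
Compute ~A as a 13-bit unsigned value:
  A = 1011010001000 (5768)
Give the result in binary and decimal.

Flip each bit (0->1, 1->0):
  1011010001000
  0100101110111

Answer: 0100101110111 (2423)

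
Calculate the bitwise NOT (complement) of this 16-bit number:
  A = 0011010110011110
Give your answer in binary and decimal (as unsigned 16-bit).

Flip each bit (0->1, 1->0):
  0011010110011110
  1100101001100001

Answer: 1100101001100001 (51809)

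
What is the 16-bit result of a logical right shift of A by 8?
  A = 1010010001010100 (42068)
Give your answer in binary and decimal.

Logical shift right by 8: drop the bottom 8 bit(s), prepend 8 zero(s) on the left.
  1010010001010100  ->  keep [10100100], discard [01010100], prepend 00000000
= 0000000010100100

Answer: 0000000010100100 (164)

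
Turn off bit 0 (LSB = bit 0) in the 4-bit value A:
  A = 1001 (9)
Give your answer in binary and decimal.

Mask = ~(1 << 0) = 1110
Bit 0 of A is 1, so AND-ing with the mask clears it to 0.
  1001
& 1110
------
  1000

Answer: 1000 (8)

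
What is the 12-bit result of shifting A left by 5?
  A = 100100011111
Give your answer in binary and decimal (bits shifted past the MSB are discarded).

Shift left by 5: drop the top 5 bit(s), append 5 zero(s) on the right.
  100100011111  ->  discard [10010], keep [0011111], append 00000
= 001111100000

Answer: 001111100000 (992)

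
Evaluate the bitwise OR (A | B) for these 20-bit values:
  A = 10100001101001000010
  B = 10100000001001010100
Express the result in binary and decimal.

Apply | to each column (1 where either bit is 1):
  10100001101001000010
| 10100000001001010100
----------------------
  10100001101001010110

Answer: 10100001101001010110 (662102)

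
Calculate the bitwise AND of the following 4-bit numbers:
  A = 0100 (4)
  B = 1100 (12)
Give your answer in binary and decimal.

Apply & to each column (1 only where both bits are 1):
  0100
& 1100
------
  0100

Answer: 0100 (4)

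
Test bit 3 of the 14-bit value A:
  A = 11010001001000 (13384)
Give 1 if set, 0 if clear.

Bit 3 is the 4th from the right.
  11010001001000
            ^
That bit is 1.

Answer: 1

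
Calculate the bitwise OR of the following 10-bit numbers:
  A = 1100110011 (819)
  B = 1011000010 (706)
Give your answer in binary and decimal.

Apply | to each column (1 where either bit is 1):
  1100110011
| 1011000010
------------
  1111110011

Answer: 1111110011 (1011)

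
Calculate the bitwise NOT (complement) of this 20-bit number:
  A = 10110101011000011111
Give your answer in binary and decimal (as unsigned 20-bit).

Flip each bit (0->1, 1->0):
  10110101011000011111
  01001010100111100000

Answer: 01001010100111100000 (305632)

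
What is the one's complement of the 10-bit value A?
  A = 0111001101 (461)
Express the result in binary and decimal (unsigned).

Flip each bit (0->1, 1->0):
  0111001101
  1000110010

Answer: 1000110010 (562)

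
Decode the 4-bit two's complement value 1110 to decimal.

MSB is 1, so the value is negative. Find the magnitude:
1. Invert bits:  0001
2. Add 1:        0010  = 2
3. Apply sign:   -2

Answer: -2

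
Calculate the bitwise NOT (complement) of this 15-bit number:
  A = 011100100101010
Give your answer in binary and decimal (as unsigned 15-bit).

Flip each bit (0->1, 1->0):
  011100100101010
  100011011010101

Answer: 100011011010101 (18133)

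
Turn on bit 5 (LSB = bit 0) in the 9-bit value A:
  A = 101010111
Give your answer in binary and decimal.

Mask = 1 << 5 = 000100000
Bit 5 of A is 0, so OR-ing with the mask flips it to 1.
  101010111
| 000100000
-----------
  101110111

Answer: 101110111 (375)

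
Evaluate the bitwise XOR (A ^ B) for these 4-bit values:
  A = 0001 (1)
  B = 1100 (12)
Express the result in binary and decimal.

Apply ^ to each column (1 where bits differ):
  0001
^ 1100
------
  1101

Answer: 1101 (13)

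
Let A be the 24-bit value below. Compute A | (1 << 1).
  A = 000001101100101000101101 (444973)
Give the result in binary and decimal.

Mask = 1 << 1 = 000000000000000000000010
Bit 1 of A is 0, so OR-ing with the mask flips it to 1.
  000001101100101000101101
| 000000000000000000000010
--------------------------
  000001101100101000101111

Answer: 000001101100101000101111 (444975)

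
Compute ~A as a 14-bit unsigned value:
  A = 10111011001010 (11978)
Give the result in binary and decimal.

Flip each bit (0->1, 1->0):
  10111011001010
  01000100110101

Answer: 01000100110101 (4405)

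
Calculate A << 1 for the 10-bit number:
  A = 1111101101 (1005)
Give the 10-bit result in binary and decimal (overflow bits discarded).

Shift left by 1: drop the top 1 bit(s), append 1 zero(s) on the right.
  1111101101  ->  discard [1], keep [111101101], append 0
= 1111011010

Answer: 1111011010 (986)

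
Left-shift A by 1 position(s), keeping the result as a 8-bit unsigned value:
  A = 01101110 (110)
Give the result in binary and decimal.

Shift left by 1: drop the top 1 bit(s), append 1 zero(s) on the right.
  01101110  ->  discard [0], keep [1101110], append 0
= 11011100

Answer: 11011100 (220)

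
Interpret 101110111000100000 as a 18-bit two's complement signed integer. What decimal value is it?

MSB is 1, so the value is negative. Find the magnitude:
1. Invert bits:  010001000111011111
2. Add 1:        010001000111100000  = 70112
3. Apply sign:   -70112

Answer: -70112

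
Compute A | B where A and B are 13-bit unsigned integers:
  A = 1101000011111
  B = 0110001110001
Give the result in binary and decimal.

Apply | to each column (1 where either bit is 1):
  1101000011111
| 0110001110001
---------------
  1111001111111

Answer: 1111001111111 (7807)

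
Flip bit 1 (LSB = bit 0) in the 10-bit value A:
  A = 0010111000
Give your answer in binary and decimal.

Mask = 1 << 1 = 0000000010
Bit 1 of A is 0; XOR with the mask flips it to 1.
  0010111000
^ 0000000010
------------
  0010111010

Answer: 0010111010 (186)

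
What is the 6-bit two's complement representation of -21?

1. Binary of +21:  010101
2. Invert bits:     101010
3. Add 1:           101011

Answer: 101011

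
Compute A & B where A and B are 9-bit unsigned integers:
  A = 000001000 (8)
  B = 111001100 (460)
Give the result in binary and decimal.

Apply & to each column (1 only where both bits are 1):
  000001000
& 111001100
-----------
  000001000

Answer: 000001000 (8)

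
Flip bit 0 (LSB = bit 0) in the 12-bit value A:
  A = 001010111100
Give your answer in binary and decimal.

Mask = 1 << 0 = 000000000001
Bit 0 of A is 0; XOR with the mask flips it to 1.
  001010111100
^ 000000000001
--------------
  001010111101

Answer: 001010111101 (701)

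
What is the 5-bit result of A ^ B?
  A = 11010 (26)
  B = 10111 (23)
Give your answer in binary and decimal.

Apply ^ to each column (1 where bits differ):
  11010
^ 10111
-------
  01101

Answer: 01101 (13)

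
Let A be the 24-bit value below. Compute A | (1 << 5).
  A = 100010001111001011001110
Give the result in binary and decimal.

Mask = 1 << 5 = 000000000000000000100000
Bit 5 of A is 0, so OR-ing with the mask flips it to 1.
  100010001111001011001110
| 000000000000000000100000
--------------------------
  100010001111001011101110

Answer: 100010001111001011101110 (8975086)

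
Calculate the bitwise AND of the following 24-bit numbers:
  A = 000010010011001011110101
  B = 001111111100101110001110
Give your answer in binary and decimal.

Apply & to each column (1 only where both bits are 1):
  000010010011001011110101
& 001111111100101110001110
--------------------------
  000010010000001010000100

Answer: 000010010000001010000100 (590468)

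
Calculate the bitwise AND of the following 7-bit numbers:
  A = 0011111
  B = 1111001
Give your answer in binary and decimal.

Apply & to each column (1 only where both bits are 1):
  0011111
& 1111001
---------
  0011001

Answer: 0011001 (25)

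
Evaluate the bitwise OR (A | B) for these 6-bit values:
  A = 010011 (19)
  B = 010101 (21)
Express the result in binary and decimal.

Apply | to each column (1 where either bit is 1):
  010011
| 010101
--------
  010111

Answer: 010111 (23)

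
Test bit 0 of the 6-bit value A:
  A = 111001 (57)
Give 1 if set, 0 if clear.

Bit 0 is the 1st from the right.
  111001
       ^
That bit is 1.

Answer: 1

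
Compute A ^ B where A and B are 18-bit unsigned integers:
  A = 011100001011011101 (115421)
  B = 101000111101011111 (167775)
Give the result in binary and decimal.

Apply ^ to each column (1 where bits differ):
  011100001011011101
^ 101000111101011111
--------------------
  110100110110000010

Answer: 110100110110000010 (216450)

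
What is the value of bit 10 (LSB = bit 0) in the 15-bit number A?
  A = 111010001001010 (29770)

Bit 10 is the 11th from the right.
  111010001001010
      ^
That bit is 1.

Answer: 1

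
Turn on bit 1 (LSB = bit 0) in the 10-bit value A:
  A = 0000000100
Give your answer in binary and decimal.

Mask = 1 << 1 = 0000000010
Bit 1 of A is 0, so OR-ing with the mask flips it to 1.
  0000000100
| 0000000010
------------
  0000000110

Answer: 0000000110 (6)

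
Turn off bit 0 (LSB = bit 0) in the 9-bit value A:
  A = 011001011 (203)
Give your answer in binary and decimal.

Mask = ~(1 << 0) = 111111110
Bit 0 of A is 1, so AND-ing with the mask clears it to 0.
  011001011
& 111111110
-----------
  011001010

Answer: 011001010 (202)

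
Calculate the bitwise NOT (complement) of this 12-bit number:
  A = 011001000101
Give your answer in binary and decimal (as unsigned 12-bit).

Flip each bit (0->1, 1->0):
  011001000101
  100110111010

Answer: 100110111010 (2490)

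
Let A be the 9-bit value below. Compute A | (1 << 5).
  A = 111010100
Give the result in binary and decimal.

Mask = 1 << 5 = 000100000
Bit 5 of A is 0, so OR-ing with the mask flips it to 1.
  111010100
| 000100000
-----------
  111110100

Answer: 111110100 (500)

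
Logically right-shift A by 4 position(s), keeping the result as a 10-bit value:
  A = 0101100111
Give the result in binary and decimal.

Logical shift right by 4: drop the bottom 4 bit(s), prepend 4 zero(s) on the left.
  0101100111  ->  keep [010110], discard [0111], prepend 0000
= 0000010110

Answer: 0000010110 (22)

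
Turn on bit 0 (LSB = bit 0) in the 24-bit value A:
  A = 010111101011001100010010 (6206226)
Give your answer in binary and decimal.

Mask = 1 << 0 = 000000000000000000000001
Bit 0 of A is 0, so OR-ing with the mask flips it to 1.
  010111101011001100010010
| 000000000000000000000001
--------------------------
  010111101011001100010011

Answer: 010111101011001100010011 (6206227)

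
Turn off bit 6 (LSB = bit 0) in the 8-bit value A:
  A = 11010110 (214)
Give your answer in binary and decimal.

Mask = ~(1 << 6) = 10111111
Bit 6 of A is 1, so AND-ing with the mask clears it to 0.
  11010110
& 10111111
----------
  10010110

Answer: 10010110 (150)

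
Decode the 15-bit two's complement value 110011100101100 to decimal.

MSB is 1, so the value is negative. Find the magnitude:
1. Invert bits:  001100011010011
2. Add 1:        001100011010100  = 6356
3. Apply sign:   -6356

Answer: -6356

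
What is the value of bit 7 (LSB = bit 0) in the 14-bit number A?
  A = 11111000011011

Bit 7 is the 8th from the right.
  11111000011011
        ^
That bit is 0.

Answer: 0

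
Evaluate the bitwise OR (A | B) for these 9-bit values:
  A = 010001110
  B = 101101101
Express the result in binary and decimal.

Apply | to each column (1 where either bit is 1):
  010001110
| 101101101
-----------
  111101111

Answer: 111101111 (495)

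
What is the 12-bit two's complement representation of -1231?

1. Binary of +1231:  010011001111
2. Invert bits:     101100110000
3. Add 1:           101100110001

Answer: 101100110001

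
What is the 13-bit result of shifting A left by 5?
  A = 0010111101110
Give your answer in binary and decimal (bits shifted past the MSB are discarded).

Shift left by 5: drop the top 5 bit(s), append 5 zero(s) on the right.
  0010111101110  ->  discard [00101], keep [11101110], append 00000
= 1110111000000

Answer: 1110111000000 (7616)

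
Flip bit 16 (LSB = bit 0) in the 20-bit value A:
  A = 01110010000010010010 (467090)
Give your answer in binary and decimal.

Mask = 1 << 16 = 00010000000000000000
Bit 16 of A is 1; XOR with the mask flips it to 0.
  01110010000010010010
^ 00010000000000000000
----------------------
  01100010000010010010

Answer: 01100010000010010010 (401554)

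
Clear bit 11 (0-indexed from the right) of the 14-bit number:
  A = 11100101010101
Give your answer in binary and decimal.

Mask = ~(1 << 11) = 11011111111111
Bit 11 of A is 1, so AND-ing with the mask clears it to 0.
  11100101010101
& 11011111111111
----------------
  11000101010101

Answer: 11000101010101 (12629)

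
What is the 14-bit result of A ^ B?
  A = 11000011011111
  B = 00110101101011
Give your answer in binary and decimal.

Apply ^ to each column (1 where bits differ):
  11000011011111
^ 00110101101011
----------------
  11110110110100

Answer: 11110110110100 (15796)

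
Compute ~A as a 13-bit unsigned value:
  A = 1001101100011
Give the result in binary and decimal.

Flip each bit (0->1, 1->0):
  1001101100011
  0110010011100

Answer: 0110010011100 (3228)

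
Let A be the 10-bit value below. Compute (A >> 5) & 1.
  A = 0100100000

Bit 5 is the 6th from the right.
  0100100000
      ^
That bit is 1.

Answer: 1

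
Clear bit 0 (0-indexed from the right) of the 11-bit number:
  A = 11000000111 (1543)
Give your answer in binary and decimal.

Mask = ~(1 << 0) = 11111111110
Bit 0 of A is 1, so AND-ing with the mask clears it to 0.
  11000000111
& 11111111110
-------------
  11000000110

Answer: 11000000110 (1542)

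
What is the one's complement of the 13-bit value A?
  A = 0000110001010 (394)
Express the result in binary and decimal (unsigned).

Flip each bit (0->1, 1->0):
  0000110001010
  1111001110101

Answer: 1111001110101 (7797)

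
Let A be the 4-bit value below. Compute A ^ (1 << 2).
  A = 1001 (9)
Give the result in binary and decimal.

Mask = 1 << 2 = 0100
Bit 2 of A is 0; XOR with the mask flips it to 1.
  1001
^ 0100
------
  1101

Answer: 1101 (13)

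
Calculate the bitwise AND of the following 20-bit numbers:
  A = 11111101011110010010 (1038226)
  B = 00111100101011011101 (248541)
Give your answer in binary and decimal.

Apply & to each column (1 only where both bits are 1):
  11111101011110010010
& 00111100101011011101
----------------------
  00111100001010010000

Answer: 00111100001010010000 (246416)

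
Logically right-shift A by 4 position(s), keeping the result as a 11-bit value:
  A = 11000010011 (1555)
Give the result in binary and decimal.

Logical shift right by 4: drop the bottom 4 bit(s), prepend 4 zero(s) on the left.
  11000010011  ->  keep [1100001], discard [0011], prepend 0000
= 00001100001

Answer: 00001100001 (97)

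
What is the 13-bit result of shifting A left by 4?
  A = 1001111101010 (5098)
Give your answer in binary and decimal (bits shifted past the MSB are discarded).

Shift left by 4: drop the top 4 bit(s), append 4 zero(s) on the right.
  1001111101010  ->  discard [1001], keep [111101010], append 0000
= 1111010100000

Answer: 1111010100000 (7840)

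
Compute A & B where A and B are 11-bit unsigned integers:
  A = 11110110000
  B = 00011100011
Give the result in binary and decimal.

Apply & to each column (1 only where both bits are 1):
  11110110000
& 00011100011
-------------
  00010100000

Answer: 00010100000 (160)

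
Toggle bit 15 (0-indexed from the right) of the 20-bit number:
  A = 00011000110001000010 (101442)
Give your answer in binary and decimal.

Mask = 1 << 15 = 00001000000000000000
Bit 15 of A is 1; XOR with the mask flips it to 0.
  00011000110001000010
^ 00001000000000000000
----------------------
  00010000110001000010

Answer: 00010000110001000010 (68674)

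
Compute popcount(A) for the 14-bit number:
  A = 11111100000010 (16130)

11111100000010
1-bits at positions (from bit 0 = LSB): 1, 8, 9, 10, 11, 12, 13
Count = 7

Answer: 7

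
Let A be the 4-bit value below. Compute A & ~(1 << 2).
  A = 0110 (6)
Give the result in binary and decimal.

Mask = ~(1 << 2) = 1011
Bit 2 of A is 1, so AND-ing with the mask clears it to 0.
  0110
& 1011
------
  0010

Answer: 0010 (2)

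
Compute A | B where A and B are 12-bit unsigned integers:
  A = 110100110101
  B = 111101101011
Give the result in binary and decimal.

Apply | to each column (1 where either bit is 1):
  110100110101
| 111101101011
--------------
  111101111111

Answer: 111101111111 (3967)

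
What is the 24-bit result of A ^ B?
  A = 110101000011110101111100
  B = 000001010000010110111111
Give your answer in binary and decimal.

Apply ^ to each column (1 where bits differ):
  110101000011110101111100
^ 000001010000010110111111
--------------------------
  110100010011100011000011

Answer: 110100010011100011000011 (13711555)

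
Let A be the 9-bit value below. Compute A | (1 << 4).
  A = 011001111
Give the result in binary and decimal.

Mask = 1 << 4 = 000010000
Bit 4 of A is 0, so OR-ing with the mask flips it to 1.
  011001111
| 000010000
-----------
  011011111

Answer: 011011111 (223)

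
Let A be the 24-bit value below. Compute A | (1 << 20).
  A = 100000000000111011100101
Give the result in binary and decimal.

Mask = 1 << 20 = 000100000000000000000000
Bit 20 of A is 0, so OR-ing with the mask flips it to 1.
  100000000000111011100101
| 000100000000000000000000
--------------------------
  100100000000111011100101

Answer: 100100000000111011100101 (9440997)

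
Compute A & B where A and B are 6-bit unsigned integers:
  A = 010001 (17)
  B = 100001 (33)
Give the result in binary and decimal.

Apply & to each column (1 only where both bits are 1):
  010001
& 100001
--------
  000001

Answer: 000001 (1)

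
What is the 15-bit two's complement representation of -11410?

1. Binary of +11410:  010110010010010
2. Invert bits:     101001101101101
3. Add 1:           101001101101110

Answer: 101001101101110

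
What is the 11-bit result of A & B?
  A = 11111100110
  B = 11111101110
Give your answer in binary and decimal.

Apply & to each column (1 only where both bits are 1):
  11111100110
& 11111101110
-------------
  11111100110

Answer: 11111100110 (2022)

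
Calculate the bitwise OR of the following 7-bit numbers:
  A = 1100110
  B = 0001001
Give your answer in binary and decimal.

Apply | to each column (1 where either bit is 1):
  1100110
| 0001001
---------
  1101111

Answer: 1101111 (111)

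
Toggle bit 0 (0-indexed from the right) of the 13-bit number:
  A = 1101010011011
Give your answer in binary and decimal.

Mask = 1 << 0 = 0000000000001
Bit 0 of A is 1; XOR with the mask flips it to 0.
  1101010011011
^ 0000000000001
---------------
  1101010011010

Answer: 1101010011010 (6810)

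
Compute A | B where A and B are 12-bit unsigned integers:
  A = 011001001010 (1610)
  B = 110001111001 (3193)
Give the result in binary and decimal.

Apply | to each column (1 where either bit is 1):
  011001001010
| 110001111001
--------------
  111001111011

Answer: 111001111011 (3707)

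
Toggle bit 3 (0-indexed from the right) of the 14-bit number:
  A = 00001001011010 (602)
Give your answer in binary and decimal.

Mask = 1 << 3 = 00000000001000
Bit 3 of A is 1; XOR with the mask flips it to 0.
  00001001011010
^ 00000000001000
----------------
  00001001010010

Answer: 00001001010010 (594)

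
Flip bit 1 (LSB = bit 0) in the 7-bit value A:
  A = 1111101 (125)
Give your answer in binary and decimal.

Mask = 1 << 1 = 0000010
Bit 1 of A is 0; XOR with the mask flips it to 1.
  1111101
^ 0000010
---------
  1111111

Answer: 1111111 (127)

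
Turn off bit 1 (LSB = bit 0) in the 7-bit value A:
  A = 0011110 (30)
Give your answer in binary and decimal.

Mask = ~(1 << 1) = 1111101
Bit 1 of A is 1, so AND-ing with the mask clears it to 0.
  0011110
& 1111101
---------
  0011100

Answer: 0011100 (28)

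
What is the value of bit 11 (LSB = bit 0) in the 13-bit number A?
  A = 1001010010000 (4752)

Bit 11 is the 12th from the right.
  1001010010000
   ^
That bit is 0.

Answer: 0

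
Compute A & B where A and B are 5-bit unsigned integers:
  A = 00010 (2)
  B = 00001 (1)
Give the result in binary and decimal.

Apply & to each column (1 only where both bits are 1):
  00010
& 00001
-------
  00000

Answer: 00000 (0)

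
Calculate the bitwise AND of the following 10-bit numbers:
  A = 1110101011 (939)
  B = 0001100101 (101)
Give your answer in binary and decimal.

Apply & to each column (1 only where both bits are 1):
  1110101011
& 0001100101
------------
  0000100001

Answer: 0000100001 (33)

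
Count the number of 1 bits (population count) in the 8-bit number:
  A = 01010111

01010111
1-bits at positions (from bit 0 = LSB): 0, 1, 2, 4, 6
Count = 5

Answer: 5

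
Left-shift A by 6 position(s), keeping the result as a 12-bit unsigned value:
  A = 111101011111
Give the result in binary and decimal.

Shift left by 6: drop the top 6 bit(s), append 6 zero(s) on the right.
  111101011111  ->  discard [111101], keep [011111], append 000000
= 011111000000

Answer: 011111000000 (1984)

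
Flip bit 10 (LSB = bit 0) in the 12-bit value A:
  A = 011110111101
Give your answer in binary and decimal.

Mask = 1 << 10 = 010000000000
Bit 10 of A is 1; XOR with the mask flips it to 0.
  011110111101
^ 010000000000
--------------
  001110111101

Answer: 001110111101 (957)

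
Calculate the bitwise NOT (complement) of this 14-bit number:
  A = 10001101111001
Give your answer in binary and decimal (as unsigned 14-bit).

Flip each bit (0->1, 1->0):
  10001101111001
  01110010000110

Answer: 01110010000110 (7302)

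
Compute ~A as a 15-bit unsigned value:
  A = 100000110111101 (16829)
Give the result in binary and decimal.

Flip each bit (0->1, 1->0):
  100000110111101
  011111001000010

Answer: 011111001000010 (15938)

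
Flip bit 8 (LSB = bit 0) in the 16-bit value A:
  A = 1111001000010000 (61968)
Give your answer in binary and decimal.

Mask = 1 << 8 = 0000000100000000
Bit 8 of A is 0; XOR with the mask flips it to 1.
  1111001000010000
^ 0000000100000000
------------------
  1111001100010000

Answer: 1111001100010000 (62224)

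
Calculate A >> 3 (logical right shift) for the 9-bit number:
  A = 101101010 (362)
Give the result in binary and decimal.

Logical shift right by 3: drop the bottom 3 bit(s), prepend 3 zero(s) on the left.
  101101010  ->  keep [101101], discard [010], prepend 000
= 000101101

Answer: 000101101 (45)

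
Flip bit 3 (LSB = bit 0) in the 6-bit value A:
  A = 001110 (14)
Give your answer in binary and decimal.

Mask = 1 << 3 = 001000
Bit 3 of A is 1; XOR with the mask flips it to 0.
  001110
^ 001000
--------
  000110

Answer: 000110 (6)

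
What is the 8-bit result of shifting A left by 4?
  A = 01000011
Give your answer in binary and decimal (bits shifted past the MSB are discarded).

Shift left by 4: drop the top 4 bit(s), append 4 zero(s) on the right.
  01000011  ->  discard [0100], keep [0011], append 0000
= 00110000

Answer: 00110000 (48)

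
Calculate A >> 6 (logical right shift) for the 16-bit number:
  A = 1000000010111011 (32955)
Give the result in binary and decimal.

Logical shift right by 6: drop the bottom 6 bit(s), prepend 6 zero(s) on the left.
  1000000010111011  ->  keep [1000000010], discard [111011], prepend 000000
= 0000001000000010

Answer: 0000001000000010 (514)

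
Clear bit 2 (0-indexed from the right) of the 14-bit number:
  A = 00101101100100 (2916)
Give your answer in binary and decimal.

Mask = ~(1 << 2) = 11111111111011
Bit 2 of A is 1, so AND-ing with the mask clears it to 0.
  00101101100100
& 11111111111011
----------------
  00101101100000

Answer: 00101101100000 (2912)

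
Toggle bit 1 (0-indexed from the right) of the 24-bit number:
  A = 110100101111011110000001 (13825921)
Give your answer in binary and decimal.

Mask = 1 << 1 = 000000000000000000000010
Bit 1 of A is 0; XOR with the mask flips it to 1.
  110100101111011110000001
^ 000000000000000000000010
--------------------------
  110100101111011110000011

Answer: 110100101111011110000011 (13825923)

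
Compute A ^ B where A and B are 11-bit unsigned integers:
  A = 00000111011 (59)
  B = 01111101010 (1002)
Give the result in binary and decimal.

Apply ^ to each column (1 where bits differ):
  00000111011
^ 01111101010
-------------
  01111010001

Answer: 01111010001 (977)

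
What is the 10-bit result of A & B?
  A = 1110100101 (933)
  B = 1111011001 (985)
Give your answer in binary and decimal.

Apply & to each column (1 only where both bits are 1):
  1110100101
& 1111011001
------------
  1110000001

Answer: 1110000001 (897)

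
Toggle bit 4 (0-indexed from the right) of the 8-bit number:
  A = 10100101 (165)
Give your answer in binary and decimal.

Mask = 1 << 4 = 00010000
Bit 4 of A is 0; XOR with the mask flips it to 1.
  10100101
^ 00010000
----------
  10110101

Answer: 10110101 (181)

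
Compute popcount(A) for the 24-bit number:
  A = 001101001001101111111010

001101001001101111111010
1-bits at positions (from bit 0 = LSB): 1, 3, 4, 5, 6, 7, 8, 9, 11, 12, 15, 18, 20, 21
Count = 14

Answer: 14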